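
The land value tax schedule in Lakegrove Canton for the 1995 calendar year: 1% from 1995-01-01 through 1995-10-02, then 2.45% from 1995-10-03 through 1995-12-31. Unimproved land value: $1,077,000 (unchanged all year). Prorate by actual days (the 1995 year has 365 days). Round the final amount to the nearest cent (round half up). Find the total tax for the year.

$14,620.64

1995-01-01 to 1995-10-02: 275 days at 1% → $1,077,000 × 1% × 275/365 = $8,114.3836
1995-10-03 to 1995-12-31: 90 days at 2.45% → $1,077,000 × 2.45% × 90/365 = $6,506.2603
Total = $14,620.6438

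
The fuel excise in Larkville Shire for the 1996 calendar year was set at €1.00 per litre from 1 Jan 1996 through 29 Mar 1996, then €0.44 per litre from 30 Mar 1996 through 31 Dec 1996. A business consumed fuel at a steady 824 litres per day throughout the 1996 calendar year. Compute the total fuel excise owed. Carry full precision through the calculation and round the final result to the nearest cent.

1 Jan – 29 Mar 1996: 89 days × 824 litres/day = 73,336 litres at €1.00/litre → €73336.00
30 Mar – 31 Dec 1996: 277 days × 824 litres/day = 228,248 litres at €0.44/litre → €100429.12

€173765.12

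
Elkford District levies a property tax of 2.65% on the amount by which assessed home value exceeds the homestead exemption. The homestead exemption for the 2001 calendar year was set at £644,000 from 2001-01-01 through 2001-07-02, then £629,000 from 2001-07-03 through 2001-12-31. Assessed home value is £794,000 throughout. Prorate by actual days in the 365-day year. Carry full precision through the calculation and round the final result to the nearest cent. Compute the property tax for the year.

£4,173.21

2001-01-01 to 2001-07-02: 183 days, exemption £644,000 → (£794,000 − £644,000) × 2.65% × 183/365 = £1,992.9452
2001-07-03 to 2001-12-31: 182 days, exemption £629,000 → (£794,000 − £629,000) × 2.65% × 182/365 = £2,180.2603
Total = £4,173.2055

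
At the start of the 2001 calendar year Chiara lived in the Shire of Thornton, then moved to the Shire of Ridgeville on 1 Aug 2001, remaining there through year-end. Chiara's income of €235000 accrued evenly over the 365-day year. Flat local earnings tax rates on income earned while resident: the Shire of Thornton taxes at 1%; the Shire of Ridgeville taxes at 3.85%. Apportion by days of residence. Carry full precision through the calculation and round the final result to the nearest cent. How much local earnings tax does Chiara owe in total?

€5157.45

The Shire of Thornton, 1 Jan – 31 Jul 2001: 212 days → €235000 × 1% × 212/365 = €1364.9315
The Shire of Ridgeville, 1 Aug – 31 Dec 2001: 153 days → €235000 × 3.85% × 153/365 = €3792.5137
Total = €5157.4452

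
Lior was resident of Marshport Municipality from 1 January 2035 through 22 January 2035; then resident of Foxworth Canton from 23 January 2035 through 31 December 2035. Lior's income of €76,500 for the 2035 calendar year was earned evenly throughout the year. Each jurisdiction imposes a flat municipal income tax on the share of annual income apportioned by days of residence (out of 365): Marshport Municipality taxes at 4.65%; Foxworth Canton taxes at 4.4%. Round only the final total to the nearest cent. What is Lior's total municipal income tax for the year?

Marshport Municipality, 1 January – 22 January 2035: 22 days → €76,500 × 4.65% × 22/365 = €214.4096
Foxworth Canton, 23 January – 31 December 2035: 343 days → €76,500 × 4.4% × 343/365 = €3,163.1178
Total = €3,377.5274

€3,377.53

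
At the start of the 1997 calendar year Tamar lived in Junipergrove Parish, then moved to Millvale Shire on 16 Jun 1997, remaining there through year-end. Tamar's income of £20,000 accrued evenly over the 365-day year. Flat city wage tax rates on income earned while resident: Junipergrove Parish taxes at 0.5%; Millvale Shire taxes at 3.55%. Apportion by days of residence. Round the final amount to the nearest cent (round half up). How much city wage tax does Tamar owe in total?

Junipergrove Parish, 1 Jan – 15 Jun 1997: 166 days → £20,000 × 0.5% × 166/365 = £45.4795
Millvale Shire, 16 Jun – 31 Dec 1997: 199 days → £20,000 × 3.55% × 199/365 = £387.0959
Total = £432.5753

£432.58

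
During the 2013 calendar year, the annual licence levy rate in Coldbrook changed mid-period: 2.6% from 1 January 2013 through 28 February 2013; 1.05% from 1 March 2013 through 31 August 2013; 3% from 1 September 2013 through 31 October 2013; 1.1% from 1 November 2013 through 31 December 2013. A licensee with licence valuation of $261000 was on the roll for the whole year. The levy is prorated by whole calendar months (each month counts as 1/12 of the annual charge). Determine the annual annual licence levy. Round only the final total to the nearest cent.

$4284.75

1 January – 28 February 2013: 2 months at 2.6% → $261000 × 2.6% × 2/12 = $1131.0000
1 March – 31 August 2013: 6 months at 1.05% → $261000 × 1.05% × 6/12 = $1370.2500
1 September – 31 October 2013: 2 months at 3% → $261000 × 3% × 2/12 = $1305.0000
1 November – 31 December 2013: 2 months at 1.1% → $261000 × 1.1% × 2/12 = $478.5000
Total = $4284.7500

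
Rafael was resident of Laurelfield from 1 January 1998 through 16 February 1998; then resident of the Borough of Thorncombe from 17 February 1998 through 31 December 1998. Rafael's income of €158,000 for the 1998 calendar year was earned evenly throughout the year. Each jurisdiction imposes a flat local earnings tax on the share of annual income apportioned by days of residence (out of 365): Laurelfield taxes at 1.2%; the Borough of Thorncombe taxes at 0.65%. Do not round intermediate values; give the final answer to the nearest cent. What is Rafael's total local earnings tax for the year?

Laurelfield, 1 January – 16 February 1998: 47 days → €158,000 × 1.2% × 47/365 = €244.1425
The Borough of Thorncombe, 17 February – 31 December 1998: 318 days → €158,000 × 0.65% × 318/365 = €894.7562
Total = €1,138.8986

€1,138.90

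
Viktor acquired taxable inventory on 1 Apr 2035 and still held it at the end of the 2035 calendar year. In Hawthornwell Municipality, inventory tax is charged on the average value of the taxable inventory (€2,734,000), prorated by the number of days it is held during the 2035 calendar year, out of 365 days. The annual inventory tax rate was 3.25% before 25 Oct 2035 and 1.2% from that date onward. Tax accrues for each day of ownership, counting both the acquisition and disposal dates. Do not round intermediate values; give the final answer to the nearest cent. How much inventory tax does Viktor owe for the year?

€56,503.92

1 Apr – 24 Oct 2035: 207 days at 3.25% → €2,734,000 × 3.25% × 207/365 = €50,391.7397
25 Oct – 31 Dec 2035: 68 days at 1.2% → €2,734,000 × 1.2% × 68/365 = €6,112.1753
Total = €56,503.9151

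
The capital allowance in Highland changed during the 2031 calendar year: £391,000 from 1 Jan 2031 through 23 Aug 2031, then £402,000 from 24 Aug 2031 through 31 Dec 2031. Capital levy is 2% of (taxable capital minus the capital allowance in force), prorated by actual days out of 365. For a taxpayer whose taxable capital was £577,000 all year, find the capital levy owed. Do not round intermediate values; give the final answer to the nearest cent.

£3,641.64

1 Jan – 23 Aug 2031: 235 days, exemption £391,000 → (£577,000 − £391,000) × 2% × 235/365 = £2,395.0685
24 Aug – 31 Dec 2031: 130 days, exemption £402,000 → (£577,000 − £402,000) × 2% × 130/365 = £1,246.5753
Total = £3,641.6438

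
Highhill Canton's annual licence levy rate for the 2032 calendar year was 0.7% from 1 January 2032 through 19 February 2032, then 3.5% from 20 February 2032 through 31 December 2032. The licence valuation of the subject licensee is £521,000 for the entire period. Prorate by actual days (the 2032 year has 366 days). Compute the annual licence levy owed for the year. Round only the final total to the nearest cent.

1 January – 19 February 2032: 50 days at 0.7% → £521,000 × 0.7% × 50/366 = £498.2240
20 February – 31 December 2032: 316 days at 3.5% → £521,000 × 3.5% × 316/366 = £15,743.8798
Total = £16,242.1038

£16,242.10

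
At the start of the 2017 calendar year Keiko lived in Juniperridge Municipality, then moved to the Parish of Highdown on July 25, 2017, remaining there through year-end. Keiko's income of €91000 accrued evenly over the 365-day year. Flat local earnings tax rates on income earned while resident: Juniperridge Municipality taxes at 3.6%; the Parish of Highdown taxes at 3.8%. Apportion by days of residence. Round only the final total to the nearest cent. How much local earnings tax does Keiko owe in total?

Juniperridge Municipality, January 1 – July 24, 2017: 205 days → €91000 × 3.6% × 205/365 = €1839.9452
The Parish of Highdown, July 25 – December 31, 2017: 160 days → €91000 × 3.8% × 160/365 = €1515.8356
Total = €3355.7808

€3355.78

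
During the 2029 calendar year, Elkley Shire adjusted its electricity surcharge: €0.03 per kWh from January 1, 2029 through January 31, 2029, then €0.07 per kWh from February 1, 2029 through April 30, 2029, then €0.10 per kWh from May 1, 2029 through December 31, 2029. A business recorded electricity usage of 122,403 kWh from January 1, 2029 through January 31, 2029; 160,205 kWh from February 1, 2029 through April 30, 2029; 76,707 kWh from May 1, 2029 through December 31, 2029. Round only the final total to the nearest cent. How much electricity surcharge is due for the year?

January 1 – January 31, 2029: 122,403 kWh at €0.03/kWh → €3,672.09
February 1 – April 30, 2029: 160,205 kWh at €0.07/kWh → €11,214.35
May 1 – December 31, 2029: 76,707 kWh at €0.10/kWh → €7,670.70

€22,557.14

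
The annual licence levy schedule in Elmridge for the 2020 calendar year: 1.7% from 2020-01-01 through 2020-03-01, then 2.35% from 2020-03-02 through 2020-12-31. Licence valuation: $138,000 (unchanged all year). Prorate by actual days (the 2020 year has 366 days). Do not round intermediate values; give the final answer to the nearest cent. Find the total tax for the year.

$3,093.50

2020-01-01 to 2020-03-01: 61 days at 1.7% → $138,000 × 1.7% × 61/366 = $391.0000
2020-03-02 to 2020-12-31: 305 days at 2.35% → $138,000 × 2.35% × 305/366 = $2,702.5000
Total = $3,093.5000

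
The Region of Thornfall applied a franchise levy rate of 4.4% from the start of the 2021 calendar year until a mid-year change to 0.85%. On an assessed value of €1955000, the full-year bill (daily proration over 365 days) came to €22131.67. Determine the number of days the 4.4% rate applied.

29 days

Let d = days at the first rate; then 365 − d days at the second rate.
€1955000 × [4.4%·d + 0.85%·(365−d)] / 365 = €22131.67
Solving gives d = 29, so the new rate took effect on 30 Jan 2021.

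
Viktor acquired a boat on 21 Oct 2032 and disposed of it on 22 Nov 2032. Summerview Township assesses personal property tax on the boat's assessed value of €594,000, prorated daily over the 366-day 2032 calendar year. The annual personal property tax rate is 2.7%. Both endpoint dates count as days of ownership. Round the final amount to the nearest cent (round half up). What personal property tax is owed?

Days held (21 Oct – 22 Nov 2032): 33 out of 366
Tax = €594,000 × 2.7% × 33/366 = €1,446.0492

€1,446.05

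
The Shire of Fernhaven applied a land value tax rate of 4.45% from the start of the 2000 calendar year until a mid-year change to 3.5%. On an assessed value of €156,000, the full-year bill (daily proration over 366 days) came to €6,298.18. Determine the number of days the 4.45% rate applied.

Let d = days at the first rate; then 366 − d days at the second rate.
€156,000 × [4.45%·d + 3.5%·(366−d)] / 366 = €6,298.18
Solving gives d = 207, so the new rate took effect on July 26, 2000.

207 days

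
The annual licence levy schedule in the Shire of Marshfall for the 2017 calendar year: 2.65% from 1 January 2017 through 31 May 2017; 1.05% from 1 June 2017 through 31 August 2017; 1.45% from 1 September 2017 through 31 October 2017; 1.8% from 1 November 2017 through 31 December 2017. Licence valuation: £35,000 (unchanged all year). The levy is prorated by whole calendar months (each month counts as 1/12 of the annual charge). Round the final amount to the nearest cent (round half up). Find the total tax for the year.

£667.92

1 January – 31 May 2017: 5 months at 2.65% → £35,000 × 2.65% × 5/12 = £386.4583
1 June – 31 August 2017: 3 months at 1.05% → £35,000 × 1.05% × 3/12 = £91.8750
1 September – 31 October 2017: 2 months at 1.45% → £35,000 × 1.45% × 2/12 = £84.5833
1 November – 31 December 2017: 2 months at 1.8% → £35,000 × 1.8% × 2/12 = £105.0000
Total = £667.9167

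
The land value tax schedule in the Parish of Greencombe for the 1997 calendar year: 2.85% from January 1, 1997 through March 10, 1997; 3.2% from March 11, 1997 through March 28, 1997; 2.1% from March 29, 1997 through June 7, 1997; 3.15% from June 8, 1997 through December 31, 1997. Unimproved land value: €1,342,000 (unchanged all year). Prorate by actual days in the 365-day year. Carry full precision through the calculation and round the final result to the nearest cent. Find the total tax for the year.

€38,804.02

January 1 – March 10, 1997: 69 days at 2.85% → €1,342,000 × 2.85% × 69/365 = €7,230.2548
March 11 – March 28, 1997: 18 days at 3.2% → €1,342,000 × 3.2% × 18/365 = €2,117.7863
March 29 – June 7, 1997: 71 days at 2.1% → €1,342,000 × 2.1% × 71/365 = €5,481.9781
June 8 – December 31, 1997: 207 days at 3.15% → €1,342,000 × 3.15% × 207/365 = €23,974.0027
Total = €38,804.0219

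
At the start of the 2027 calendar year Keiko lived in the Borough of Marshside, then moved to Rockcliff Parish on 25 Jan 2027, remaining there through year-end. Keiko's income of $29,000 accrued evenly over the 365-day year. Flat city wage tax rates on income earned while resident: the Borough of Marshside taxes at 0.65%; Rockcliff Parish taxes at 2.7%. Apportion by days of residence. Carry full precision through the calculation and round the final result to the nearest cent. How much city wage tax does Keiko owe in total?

The Borough of Marshside, 1 Jan – 24 Jan 2027: 24 days → $29,000 × 0.65% × 24/365 = $12.3945
Rockcliff Parish, 25 Jan – 31 Dec 2027: 341 days → $29,000 × 2.7% × 341/365 = $731.5151
Total = $743.9096

$743.91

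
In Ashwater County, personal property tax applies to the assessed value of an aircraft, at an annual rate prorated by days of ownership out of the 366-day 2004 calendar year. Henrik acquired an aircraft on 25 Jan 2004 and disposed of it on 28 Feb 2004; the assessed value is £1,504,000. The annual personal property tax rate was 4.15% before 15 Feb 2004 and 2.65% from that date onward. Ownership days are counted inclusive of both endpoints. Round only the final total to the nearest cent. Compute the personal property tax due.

25 Jan – 14 Feb 2004: 21 days at 4.15% → £1,504,000 × 4.15% × 21/366 = £3,581.2459
15 Feb – 28 Feb 2004: 14 days at 2.65% → £1,504,000 × 2.65% × 14/366 = £1,524.5464
Total = £5,105.7923

£5,105.79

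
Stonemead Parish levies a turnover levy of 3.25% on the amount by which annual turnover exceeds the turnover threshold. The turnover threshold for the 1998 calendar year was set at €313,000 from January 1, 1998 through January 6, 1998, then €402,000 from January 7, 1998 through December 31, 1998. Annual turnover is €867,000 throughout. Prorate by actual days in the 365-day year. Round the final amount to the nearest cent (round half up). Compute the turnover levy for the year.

€15,160.05

January 1 – January 6, 1998: 6 days, exemption €313,000 → (€867,000 − €313,000) × 3.25% × 6/365 = €295.9726
January 7 – December 31, 1998: 359 days, exemption €402,000 → (€867,000 − €402,000) × 3.25% × 359/365 = €14,864.0753
Total = €15,160.0479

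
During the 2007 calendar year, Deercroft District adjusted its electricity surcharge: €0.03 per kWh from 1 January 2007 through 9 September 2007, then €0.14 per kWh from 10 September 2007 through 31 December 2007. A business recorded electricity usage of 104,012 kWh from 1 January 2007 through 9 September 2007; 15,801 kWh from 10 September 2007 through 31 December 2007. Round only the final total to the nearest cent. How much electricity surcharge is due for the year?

1 January – 9 September 2007: 104,012 kWh at €0.03/kWh → €3,120.36
10 September – 31 December 2007: 15,801 kWh at €0.14/kWh → €2,212.14

€5,332.50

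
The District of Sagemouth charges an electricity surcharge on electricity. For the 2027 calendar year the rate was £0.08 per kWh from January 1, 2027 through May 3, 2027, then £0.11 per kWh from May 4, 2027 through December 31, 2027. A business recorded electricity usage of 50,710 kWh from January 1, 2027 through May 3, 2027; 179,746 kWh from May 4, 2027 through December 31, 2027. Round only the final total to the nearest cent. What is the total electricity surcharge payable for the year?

January 1 – May 3, 2027: 50,710 kWh at £0.08/kWh → £4056.80
May 4 – December 31, 2027: 179,746 kWh at £0.11/kWh → £19772.06

£23828.86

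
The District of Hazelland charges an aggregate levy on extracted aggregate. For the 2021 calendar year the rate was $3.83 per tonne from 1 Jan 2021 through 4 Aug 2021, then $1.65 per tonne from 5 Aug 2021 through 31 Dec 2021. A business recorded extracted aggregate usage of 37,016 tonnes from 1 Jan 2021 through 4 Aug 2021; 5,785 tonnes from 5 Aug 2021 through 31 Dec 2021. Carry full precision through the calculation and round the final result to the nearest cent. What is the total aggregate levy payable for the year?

$151,316.53

1 Jan – 4 Aug 2021: 37,016 tonnes at $3.83/tonne → $141,771.28
5 Aug – 31 Dec 2021: 5,785 tonnes at $1.65/tonne → $9,545.25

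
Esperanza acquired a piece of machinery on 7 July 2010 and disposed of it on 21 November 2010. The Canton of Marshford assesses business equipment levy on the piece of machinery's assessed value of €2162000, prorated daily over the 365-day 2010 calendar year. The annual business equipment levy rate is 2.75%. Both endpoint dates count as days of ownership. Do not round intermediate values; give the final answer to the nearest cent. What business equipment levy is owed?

Days held (7 July – 21 November 2010): 138 out of 365
Tax = €2162000 × 2.75% × 138/365 = €22478.8767

€22478.88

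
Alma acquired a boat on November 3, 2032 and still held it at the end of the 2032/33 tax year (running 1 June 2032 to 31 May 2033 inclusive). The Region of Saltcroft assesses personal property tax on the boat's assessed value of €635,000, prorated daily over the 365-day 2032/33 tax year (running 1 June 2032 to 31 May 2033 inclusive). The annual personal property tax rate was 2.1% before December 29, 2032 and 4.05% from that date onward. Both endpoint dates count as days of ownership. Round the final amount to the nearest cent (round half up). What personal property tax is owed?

November 3 – December 28, 2032: 56 days at 2.1% → €635,000 × 2.1% × 56/365 = €2,045.9178
December 29, 2032 – May 31, 2033: 154 days at 4.05% → €635,000 × 4.05% × 154/365 = €10,850.6712
Total = €12,896.5890

€12,896.59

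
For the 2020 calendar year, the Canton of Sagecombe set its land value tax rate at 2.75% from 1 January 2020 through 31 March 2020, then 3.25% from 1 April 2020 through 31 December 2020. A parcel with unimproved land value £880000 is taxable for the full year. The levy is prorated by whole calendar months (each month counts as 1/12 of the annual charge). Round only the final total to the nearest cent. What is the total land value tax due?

£27500.00

1 January – 31 March 2020: 3 months at 2.75% → £880000 × 2.75% × 3/12 = £6050.0000
1 April – 31 December 2020: 9 months at 3.25% → £880000 × 3.25% × 9/12 = £21450.0000
Total = £27500.0000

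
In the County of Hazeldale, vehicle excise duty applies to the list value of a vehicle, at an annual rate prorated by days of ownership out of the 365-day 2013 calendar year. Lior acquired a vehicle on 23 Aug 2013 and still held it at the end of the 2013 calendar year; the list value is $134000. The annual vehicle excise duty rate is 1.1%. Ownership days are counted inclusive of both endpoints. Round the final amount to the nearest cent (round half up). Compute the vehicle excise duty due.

$529.02

Days held (23 Aug – 31 Dec 2013): 131 out of 365
Tax = $134000 × 1.1% × 131/365 = $529.0247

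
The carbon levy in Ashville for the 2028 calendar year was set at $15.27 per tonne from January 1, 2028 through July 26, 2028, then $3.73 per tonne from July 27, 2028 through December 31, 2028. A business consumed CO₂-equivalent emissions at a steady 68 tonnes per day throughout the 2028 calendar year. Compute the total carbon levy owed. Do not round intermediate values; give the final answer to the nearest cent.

$256,054.00

January 1 – July 26, 2028: 208 days × 68 tonnes/day = 14,144 tonnes at $15.27/tonne → $215,978.88
July 27 – December 31, 2028: 158 days × 68 tonnes/day = 10,744 tonnes at $3.73/tonne → $40,075.12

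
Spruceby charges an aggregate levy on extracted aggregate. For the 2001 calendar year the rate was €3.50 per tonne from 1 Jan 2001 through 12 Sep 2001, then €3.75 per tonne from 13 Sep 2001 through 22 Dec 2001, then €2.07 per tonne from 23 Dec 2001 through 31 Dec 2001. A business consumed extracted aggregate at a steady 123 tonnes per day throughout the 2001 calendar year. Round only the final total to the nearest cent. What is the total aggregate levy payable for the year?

1 Jan – 12 Sep 2001: 255 days × 123 tonnes/day = 31,365 tonnes at €3.50/tonne → €109777.50
13 Sep – 22 Dec 2001: 101 days × 123 tonnes/day = 12,423 tonnes at €3.75/tonne → €46586.25
23 Dec – 31 Dec 2001: 9 days × 123 tonnes/day = 1,107 tonnes at €2.07/tonne → €2291.49

€158655.24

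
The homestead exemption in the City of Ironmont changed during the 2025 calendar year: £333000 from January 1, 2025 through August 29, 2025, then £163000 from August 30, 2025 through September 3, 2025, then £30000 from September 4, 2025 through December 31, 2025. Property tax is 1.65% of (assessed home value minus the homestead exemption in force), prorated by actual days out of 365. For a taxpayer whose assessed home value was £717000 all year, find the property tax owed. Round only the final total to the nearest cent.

£8004.40

January 1 – August 29, 2025: 241 days, exemption £333000 → (£717000 − £333000) × 1.65% × 241/365 = £4183.4959
August 30 – September 3, 2025: 5 days, exemption £163000 → (£717000 − £163000) × 1.65% × 5/365 = £125.2192
September 4 – December 31, 2025: 119 days, exemption £30000 → (£717000 − £30000) × 1.65% × 119/365 = £3695.6836
Total = £8004.3986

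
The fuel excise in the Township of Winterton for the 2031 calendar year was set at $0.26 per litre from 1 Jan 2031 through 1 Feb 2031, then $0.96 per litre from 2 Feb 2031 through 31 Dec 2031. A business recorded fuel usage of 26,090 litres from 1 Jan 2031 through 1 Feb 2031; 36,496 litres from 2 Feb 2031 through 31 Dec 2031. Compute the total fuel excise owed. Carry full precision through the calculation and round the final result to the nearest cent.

1 Jan – 1 Feb 2031: 26,090 litres at $0.26/litre → $6,783.40
2 Feb – 31 Dec 2031: 36,496 litres at $0.96/litre → $35,036.16

$41,819.56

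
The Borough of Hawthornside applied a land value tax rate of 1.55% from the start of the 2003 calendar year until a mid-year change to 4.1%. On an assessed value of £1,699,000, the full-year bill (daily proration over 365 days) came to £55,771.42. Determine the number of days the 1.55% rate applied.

117 days

Let d = days at the first rate; then 365 − d days at the second rate.
£1,699,000 × [1.55%·d + 4.1%·(365−d)] / 365 = £55,771.42
Solving gives d = 117, so the new rate took effect on 28 Apr 2003.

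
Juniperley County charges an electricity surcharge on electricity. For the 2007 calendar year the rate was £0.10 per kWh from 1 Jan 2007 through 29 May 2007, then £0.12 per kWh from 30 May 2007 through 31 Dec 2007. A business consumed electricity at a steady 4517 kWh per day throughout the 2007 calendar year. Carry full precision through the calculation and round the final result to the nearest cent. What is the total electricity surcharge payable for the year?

£184,383.94

1 Jan – 29 May 2007: 149 days × 4517 kWh/day = 673,033 kWh at £0.10/kWh → £67,303.30
30 May – 31 Dec 2007: 216 days × 4517 kWh/day = 975,672 kWh at £0.12/kWh → £117,080.64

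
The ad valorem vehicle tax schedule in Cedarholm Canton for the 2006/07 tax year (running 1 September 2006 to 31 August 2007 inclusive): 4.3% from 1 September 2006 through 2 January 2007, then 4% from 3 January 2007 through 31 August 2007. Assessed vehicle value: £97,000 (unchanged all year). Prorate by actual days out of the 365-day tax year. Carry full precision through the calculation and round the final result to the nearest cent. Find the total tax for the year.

£3,978.86

1 September 2006 – 2 January 2007: 124 days at 4.3% → £97,000 × 4.3% × 124/365 = £1,416.9973
3 January – 31 August 2007: 241 days at 4% → £97,000 × 4% × 241/365 = £2,561.8630
Total = £3,978.8603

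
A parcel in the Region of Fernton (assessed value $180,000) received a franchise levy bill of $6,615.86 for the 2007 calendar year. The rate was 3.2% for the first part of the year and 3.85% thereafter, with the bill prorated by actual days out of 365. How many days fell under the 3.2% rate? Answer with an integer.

98 days

Let d = days at the first rate; then 365 − d days at the second rate.
$180,000 × [3.2%·d + 3.85%·(365−d)] / 365 = $6,615.86
Solving gives d = 98, so the new rate took effect on 9 Apr 2007.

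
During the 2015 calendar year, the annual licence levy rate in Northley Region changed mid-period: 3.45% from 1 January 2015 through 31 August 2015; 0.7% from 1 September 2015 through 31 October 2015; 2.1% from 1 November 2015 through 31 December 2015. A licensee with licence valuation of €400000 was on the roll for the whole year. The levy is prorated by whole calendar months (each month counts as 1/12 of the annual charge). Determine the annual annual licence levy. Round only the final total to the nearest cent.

1 January – 31 August 2015: 8 months at 3.45% → €400000 × 3.45% × 8/12 = €9200.0000
1 September – 31 October 2015: 2 months at 0.7% → €400000 × 0.7% × 2/12 = €466.6667
1 November – 31 December 2015: 2 months at 2.1% → €400000 × 2.1% × 2/12 = €1400.0000
Total = €11066.6667

€11066.67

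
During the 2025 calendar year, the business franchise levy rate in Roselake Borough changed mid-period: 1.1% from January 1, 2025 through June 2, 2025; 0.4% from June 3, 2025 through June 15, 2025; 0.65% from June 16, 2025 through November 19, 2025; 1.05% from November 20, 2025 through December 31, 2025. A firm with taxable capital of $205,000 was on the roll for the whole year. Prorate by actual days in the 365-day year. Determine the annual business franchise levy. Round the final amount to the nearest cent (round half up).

$1,795.29

January 1 – June 2, 2025: 153 days at 1.1% → $205,000 × 1.1% × 153/365 = $945.2466
June 3 – June 15, 2025: 13 days at 0.4% → $205,000 × 0.4% × 13/365 = $29.2055
June 16 – November 19, 2025: 157 days at 0.65% → $205,000 × 0.65% × 157/365 = $573.1575
November 20 – December 31, 2025: 42 days at 1.05% → $205,000 × 1.05% × 42/365 = $247.6849
Total = $1,795.2945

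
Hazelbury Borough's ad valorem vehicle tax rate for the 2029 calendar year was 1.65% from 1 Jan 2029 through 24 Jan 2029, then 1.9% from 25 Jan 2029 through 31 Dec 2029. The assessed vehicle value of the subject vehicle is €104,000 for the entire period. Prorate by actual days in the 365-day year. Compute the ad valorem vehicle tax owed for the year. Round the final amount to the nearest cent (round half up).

1 Jan – 24 Jan 2029: 24 days at 1.65% → €104,000 × 1.65% × 24/365 = €112.8329
25 Jan – 31 Dec 2029: 341 days at 1.9% → €104,000 × 1.9% × 341/365 = €1,846.0712
Total = €1,958.9041

€1,958.90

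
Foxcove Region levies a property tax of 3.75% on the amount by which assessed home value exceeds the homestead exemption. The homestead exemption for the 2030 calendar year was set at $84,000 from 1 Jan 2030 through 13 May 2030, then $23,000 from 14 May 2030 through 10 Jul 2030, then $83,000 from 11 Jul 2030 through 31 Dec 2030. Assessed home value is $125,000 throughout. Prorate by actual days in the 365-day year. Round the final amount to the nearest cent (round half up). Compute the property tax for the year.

1 Jan – 13 May 2030: 133 days, exemption $84,000 → ($125,000 − $84,000) × 3.75% × 133/365 = $560.2397
14 May – 10 Jul 2030: 58 days, exemption $23,000 → ($125,000 − $23,000) × 3.75% × 58/365 = $607.8082
11 Jul – 31 Dec 2030: 174 days, exemption $83,000 → ($125,000 − $83,000) × 3.75% × 174/365 = $750.8219
Total = $1,918.8699

$1,918.87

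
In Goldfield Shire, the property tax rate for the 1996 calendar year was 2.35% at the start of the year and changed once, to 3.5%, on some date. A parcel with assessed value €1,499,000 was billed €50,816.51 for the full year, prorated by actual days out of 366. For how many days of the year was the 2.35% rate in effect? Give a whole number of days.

35 days

Let d = days at the first rate; then 366 − d days at the second rate.
€1,499,000 × [2.35%·d + 3.5%·(366−d)] / 366 = €50,816.51
Solving gives d = 35, so the new rate took effect on 5 Feb 1996.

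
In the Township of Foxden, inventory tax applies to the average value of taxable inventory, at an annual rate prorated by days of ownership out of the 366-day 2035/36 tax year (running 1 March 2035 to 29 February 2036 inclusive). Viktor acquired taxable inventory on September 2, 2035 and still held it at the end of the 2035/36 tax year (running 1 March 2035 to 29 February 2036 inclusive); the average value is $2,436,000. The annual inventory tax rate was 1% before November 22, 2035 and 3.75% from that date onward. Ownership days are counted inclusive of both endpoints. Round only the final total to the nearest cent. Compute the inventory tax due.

September 2 – November 21, 2035: 81 days at 1% → $2,436,000 × 1% × 81/366 = $5,391.1475
November 22, 2035 – February 29, 2036: 100 days at 3.75% → $2,436,000 × 3.75% × 100/366 = $24,959.0164
Total = $30,350.1639

$30,350.16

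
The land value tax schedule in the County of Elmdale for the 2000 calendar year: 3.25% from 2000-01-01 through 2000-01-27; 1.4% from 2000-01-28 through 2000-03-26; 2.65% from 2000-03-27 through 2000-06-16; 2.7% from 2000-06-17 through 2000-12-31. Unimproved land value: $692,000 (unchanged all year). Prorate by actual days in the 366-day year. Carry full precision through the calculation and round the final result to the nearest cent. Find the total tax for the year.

2000-01-01 to 2000-01-27: 27 days at 3.25% → $692,000 × 3.25% × 27/366 = $1,659.0984
2000-01-28 to 2000-03-26: 59 days at 1.4% → $692,000 × 1.4% × 59/366 = $1,561.7268
2000-03-27 to 2000-06-16: 82 days at 2.65% → $692,000 × 2.65% × 82/366 = $4,108.5137
2000-06-17 to 2000-12-31: 198 days at 2.7% → $692,000 × 2.7% × 198/366 = $10,107.7377
Total = $17,437.0765

$17,437.08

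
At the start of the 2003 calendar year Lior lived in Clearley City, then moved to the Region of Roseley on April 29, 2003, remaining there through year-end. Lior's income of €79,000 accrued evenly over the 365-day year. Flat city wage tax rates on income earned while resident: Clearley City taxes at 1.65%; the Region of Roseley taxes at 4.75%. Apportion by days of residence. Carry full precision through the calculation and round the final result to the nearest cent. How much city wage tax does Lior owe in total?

€2,960.77

Clearley City, January 1 – April 28, 2003: 118 days → €79,000 × 1.65% × 118/365 = €421.4055
The Region of Roseley, April 29 – December 31, 2003: 247 days → €79,000 × 4.75% × 247/365 = €2,539.3630
Total = €2,960.7685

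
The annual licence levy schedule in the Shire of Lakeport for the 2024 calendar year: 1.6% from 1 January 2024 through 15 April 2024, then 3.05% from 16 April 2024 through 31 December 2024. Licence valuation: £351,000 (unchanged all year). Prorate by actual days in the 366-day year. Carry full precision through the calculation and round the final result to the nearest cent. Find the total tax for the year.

1 January – 15 April 2024: 106 days at 1.6% → £351,000 × 1.6% × 106/366 = £1,626.4918
16 April – 31 December 2024: 260 days at 3.05% → £351,000 × 3.05% × 260/366 = £7,605.0000
Total = £9,231.4918

£9,231.49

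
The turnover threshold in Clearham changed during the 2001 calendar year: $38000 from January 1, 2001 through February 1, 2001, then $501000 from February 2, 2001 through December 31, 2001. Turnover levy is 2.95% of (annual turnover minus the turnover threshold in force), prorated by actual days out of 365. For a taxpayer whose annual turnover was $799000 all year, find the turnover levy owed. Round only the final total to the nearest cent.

$9988.46

January 1 – February 1, 2001: 32 days, exemption $38000 → ($799000 − $38000) × 2.95% × 32/365 = $1968.1753
February 2 – December 31, 2001: 333 days, exemption $501000 → ($799000 − $501000) × 2.95% × 333/365 = $8020.2822
Total = $9988.4575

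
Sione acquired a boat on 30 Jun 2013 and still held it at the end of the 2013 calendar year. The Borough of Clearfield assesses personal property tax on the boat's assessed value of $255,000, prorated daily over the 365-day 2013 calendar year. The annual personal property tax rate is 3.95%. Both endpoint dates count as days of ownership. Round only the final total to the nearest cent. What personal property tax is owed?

Days held (30 Jun – 31 Dec 2013): 185 out of 365
Tax = $255,000 × 3.95% × 185/365 = $5,105.2397

$5,105.24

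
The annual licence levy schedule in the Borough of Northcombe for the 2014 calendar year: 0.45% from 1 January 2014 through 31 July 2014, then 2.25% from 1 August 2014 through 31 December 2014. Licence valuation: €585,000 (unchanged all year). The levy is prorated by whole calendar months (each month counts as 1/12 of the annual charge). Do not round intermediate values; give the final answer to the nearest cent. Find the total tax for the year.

€7,020.00

1 January – 31 July 2014: 7 months at 0.45% → €585,000 × 0.45% × 7/12 = €1,535.6250
1 August – 31 December 2014: 5 months at 2.25% → €585,000 × 2.25% × 5/12 = €5,484.3750
Total = €7,020.0000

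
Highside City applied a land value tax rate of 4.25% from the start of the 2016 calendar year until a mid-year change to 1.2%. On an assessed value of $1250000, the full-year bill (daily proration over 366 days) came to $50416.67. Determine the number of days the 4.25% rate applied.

340 days

Let d = days at the first rate; then 366 − d days at the second rate.
$1250000 × [4.25%·d + 1.2%·(366−d)] / 366 = $50416.67
Solving gives d = 340, so the new rate took effect on 6 Dec 2016.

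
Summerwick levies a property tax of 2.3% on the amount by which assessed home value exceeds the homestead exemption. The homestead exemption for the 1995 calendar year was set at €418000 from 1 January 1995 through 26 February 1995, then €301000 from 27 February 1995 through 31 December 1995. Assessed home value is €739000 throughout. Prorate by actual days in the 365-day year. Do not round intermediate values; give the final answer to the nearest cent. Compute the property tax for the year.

1 January – 26 February 1995: 57 days, exemption €418000 → (€739000 − €418000) × 2.3% × 57/365 = €1152.9616
27 February – 31 December 1995: 308 days, exemption €301000 → (€739000 − €301000) × 2.3% × 308/365 = €8500.8000
Total = €9653.7616

€9653.76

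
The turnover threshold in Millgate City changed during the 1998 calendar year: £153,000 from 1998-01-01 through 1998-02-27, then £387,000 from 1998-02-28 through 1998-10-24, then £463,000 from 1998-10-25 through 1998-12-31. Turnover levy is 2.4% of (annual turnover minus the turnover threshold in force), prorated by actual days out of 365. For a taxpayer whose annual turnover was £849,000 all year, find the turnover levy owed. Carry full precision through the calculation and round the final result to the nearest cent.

£11,640.59

1998-01-01 to 1998-02-27: 58 days, exemption £153,000 → (£849,000 − £153,000) × 2.4% × 58/365 = £2,654.3342
1998-02-28 to 1998-10-24: 239 days, exemption £387,000 → (£849,000 − £387,000) × 2.4% × 239/365 = £7,260.3616
1998-10-25 to 1998-12-31: 68 days, exemption £463,000 → (£849,000 − £463,000) × 2.4% × 68/365 = £1,725.8959
Total = £11,640.5918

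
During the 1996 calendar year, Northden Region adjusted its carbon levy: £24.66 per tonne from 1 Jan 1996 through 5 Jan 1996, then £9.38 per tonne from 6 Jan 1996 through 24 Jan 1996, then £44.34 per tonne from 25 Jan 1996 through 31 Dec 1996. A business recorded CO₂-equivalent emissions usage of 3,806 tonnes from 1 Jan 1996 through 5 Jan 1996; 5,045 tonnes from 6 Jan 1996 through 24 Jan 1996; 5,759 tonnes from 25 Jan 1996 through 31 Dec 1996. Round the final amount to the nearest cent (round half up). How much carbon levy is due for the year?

1 Jan – 5 Jan 1996: 3,806 tonnes at £24.66/tonne → £93,855.96
6 Jan – 24 Jan 1996: 5,045 tonnes at £9.38/tonne → £47,322.10
25 Jan – 31 Dec 1996: 5,759 tonnes at £44.34/tonne → £255,354.06

£396,532.12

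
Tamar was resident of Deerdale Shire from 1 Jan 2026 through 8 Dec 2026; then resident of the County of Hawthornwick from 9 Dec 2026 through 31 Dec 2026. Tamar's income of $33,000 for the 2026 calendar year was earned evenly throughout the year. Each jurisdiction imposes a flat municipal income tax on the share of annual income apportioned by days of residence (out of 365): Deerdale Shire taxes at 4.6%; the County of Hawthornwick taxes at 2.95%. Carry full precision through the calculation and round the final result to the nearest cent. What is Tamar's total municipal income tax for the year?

Deerdale Shire, 1 Jan – 8 Dec 2026: 342 days → $33,000 × 4.6% × 342/365 = $1,422.3452
The County of Hawthornwick, 9 Dec – 31 Dec 2026: 23 days → $33,000 × 2.95% × 23/365 = $61.3438
Total = $1,483.6890

$1,483.69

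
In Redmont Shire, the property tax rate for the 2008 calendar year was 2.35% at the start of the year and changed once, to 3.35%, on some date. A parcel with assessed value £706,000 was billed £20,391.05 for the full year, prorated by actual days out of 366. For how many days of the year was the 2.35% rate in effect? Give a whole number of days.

169 days

Let d = days at the first rate; then 366 − d days at the second rate.
£706,000 × [2.35%·d + 3.35%·(366−d)] / 366 = £20,391.05
Solving gives d = 169, so the new rate took effect on 18 Jun 2008.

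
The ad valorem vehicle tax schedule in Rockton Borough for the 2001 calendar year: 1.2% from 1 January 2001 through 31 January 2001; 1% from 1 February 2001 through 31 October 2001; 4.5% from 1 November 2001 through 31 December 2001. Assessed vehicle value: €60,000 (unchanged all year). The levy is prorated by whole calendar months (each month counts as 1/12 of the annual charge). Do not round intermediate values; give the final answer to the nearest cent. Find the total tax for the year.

1 January – 31 January 2001: 1 month at 1.2% → €60,000 × 1.2% × 1/12 = €60.0000
1 February – 31 October 2001: 9 months at 1% → €60,000 × 1% × 9/12 = €450.0000
1 November – 31 December 2001: 2 months at 4.5% → €60,000 × 4.5% × 2/12 = €450.0000
Total = €960.0000

€960.00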